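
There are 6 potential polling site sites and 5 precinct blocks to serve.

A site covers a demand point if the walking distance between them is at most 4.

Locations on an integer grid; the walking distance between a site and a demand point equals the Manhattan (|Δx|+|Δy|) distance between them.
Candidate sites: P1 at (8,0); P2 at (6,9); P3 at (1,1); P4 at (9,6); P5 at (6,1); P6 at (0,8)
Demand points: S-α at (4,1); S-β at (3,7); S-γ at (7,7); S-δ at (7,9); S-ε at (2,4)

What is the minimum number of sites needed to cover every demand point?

3

Coverage sets (demand points within 4 of each site):
  P1: {}
  P2: {S-γ, S-δ}
  P3: {S-α, S-ε}
  P4: {S-γ}
  P5: {S-α}
  P6: {S-β}
No 2 sites suffice: every size-2 union leaves at least one demand point uncovered.
But {P2, P3, P6} covers everything, so the minimum is 3.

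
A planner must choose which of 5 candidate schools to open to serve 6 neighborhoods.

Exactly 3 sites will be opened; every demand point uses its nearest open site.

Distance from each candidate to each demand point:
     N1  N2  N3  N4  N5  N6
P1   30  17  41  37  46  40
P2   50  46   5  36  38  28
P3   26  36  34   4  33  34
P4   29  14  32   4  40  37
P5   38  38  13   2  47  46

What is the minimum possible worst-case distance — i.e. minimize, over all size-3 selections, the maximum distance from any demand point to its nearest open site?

33

Open {P1, P2, P3}.
  Farthest demand point is N5 at distance 33 (to P3); all others are ≤ 33.
With {P2, P3, P4} the worst case is 33.
With {P1, P3, P4} the worst case is 34.
No size-3 selection achieves below 33.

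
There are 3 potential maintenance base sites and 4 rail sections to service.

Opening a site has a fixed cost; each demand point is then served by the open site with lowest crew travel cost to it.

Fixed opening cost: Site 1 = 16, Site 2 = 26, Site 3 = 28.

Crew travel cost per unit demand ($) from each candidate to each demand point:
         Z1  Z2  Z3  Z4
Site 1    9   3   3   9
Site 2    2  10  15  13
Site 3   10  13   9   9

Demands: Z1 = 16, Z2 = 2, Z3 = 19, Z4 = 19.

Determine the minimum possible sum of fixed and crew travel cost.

308

Open {Site 1, Site 2}: assign each demand point to its cheapest open site.
  Z1→Site 2 16×2=32, Z2→Site 1 2×3=6, Z3→Site 1 19×3=57, Z4→Site 1 19×9=171
  crew travel cost 266, fixed 42 → total 308.
Compare {Site 1, Site 2, Site 3}: crew travel cost 266 + fixed 70 = 336.
Compare {Site 1}: crew travel cost 378 + fixed 16 = 394.
Compare {Site 1, Site 3}: crew travel cost 378 + fixed 44 = 422.
All other subsets cost ≥ 336. Minimum total cost: 308.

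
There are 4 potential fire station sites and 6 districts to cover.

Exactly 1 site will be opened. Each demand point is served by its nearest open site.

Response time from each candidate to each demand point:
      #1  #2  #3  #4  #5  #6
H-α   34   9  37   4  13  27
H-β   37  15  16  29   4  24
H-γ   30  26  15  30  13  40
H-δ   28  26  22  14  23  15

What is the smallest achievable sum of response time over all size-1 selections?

124

Open {H-α}.
  #1→H-α 34, #2→H-α 9, #3→H-α 37, #4→H-α 4, #5→H-α 13, #6→H-α 27  ⇒ total 124.
Compare {H-β}: total 125.
Compare {H-δ}: total 128.
No size-1 selection does better; minimum is 124.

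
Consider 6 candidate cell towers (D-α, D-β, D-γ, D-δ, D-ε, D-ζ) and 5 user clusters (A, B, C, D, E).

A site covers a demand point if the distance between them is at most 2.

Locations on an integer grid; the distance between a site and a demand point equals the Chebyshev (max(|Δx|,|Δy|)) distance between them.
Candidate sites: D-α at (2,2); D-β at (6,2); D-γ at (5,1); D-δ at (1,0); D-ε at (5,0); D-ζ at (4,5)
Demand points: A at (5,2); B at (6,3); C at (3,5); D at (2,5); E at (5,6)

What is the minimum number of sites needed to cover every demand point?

2

Coverage sets (demand points within 2 of each site):
  D-α: {}
  D-β: {A, B}
  D-γ: {A, B}
  D-δ: {}
  D-ε: {A}
  D-ζ: {B, C, D, E}
No single site covers all 5 demand points.
But {D-β, D-ζ} covers everything, so the minimum is 2.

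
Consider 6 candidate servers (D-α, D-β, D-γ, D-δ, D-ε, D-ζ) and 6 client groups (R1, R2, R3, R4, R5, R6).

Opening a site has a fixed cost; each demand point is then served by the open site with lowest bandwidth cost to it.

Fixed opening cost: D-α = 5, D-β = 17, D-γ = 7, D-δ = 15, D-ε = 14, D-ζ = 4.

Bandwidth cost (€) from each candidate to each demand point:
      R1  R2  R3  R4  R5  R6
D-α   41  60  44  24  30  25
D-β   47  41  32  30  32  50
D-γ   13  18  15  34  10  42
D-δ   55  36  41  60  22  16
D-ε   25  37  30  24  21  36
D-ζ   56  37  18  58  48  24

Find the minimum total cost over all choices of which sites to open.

117

Open {D-α, D-γ}: assign each demand point to its cheapest open site.
  R1→D-γ 13, R2→D-γ 18, R3→D-γ 15, R4→D-α 24, R5→D-γ 10, R6→D-α 25
  bandwidth cost 105, fixed 12 → total 117.
Compare {D-α, D-γ, D-ζ}: bandwidth cost 104 + fixed 16 = 120.
Compare {D-α, D-γ, D-δ}: bandwidth cost 96 + fixed 27 = 123.
Compare {D-γ, D-ζ}: bandwidth cost 114 + fixed 11 = 125.
All other subsets cost ≥ 120. Minimum total cost: 117.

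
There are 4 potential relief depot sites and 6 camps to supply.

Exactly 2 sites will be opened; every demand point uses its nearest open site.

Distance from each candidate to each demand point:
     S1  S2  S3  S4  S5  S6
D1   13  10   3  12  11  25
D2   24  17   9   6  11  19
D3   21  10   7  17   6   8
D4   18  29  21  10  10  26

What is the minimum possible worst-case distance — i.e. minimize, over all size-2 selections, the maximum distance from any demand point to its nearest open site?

13

Open {D1, D3}.
  Farthest demand point is S1 at distance 13 (to D1); all others are ≤ 13.
With {D3, D4} the worst case is 18.
With {D1, D2} the worst case is 19.
No size-2 selection achieves below 13.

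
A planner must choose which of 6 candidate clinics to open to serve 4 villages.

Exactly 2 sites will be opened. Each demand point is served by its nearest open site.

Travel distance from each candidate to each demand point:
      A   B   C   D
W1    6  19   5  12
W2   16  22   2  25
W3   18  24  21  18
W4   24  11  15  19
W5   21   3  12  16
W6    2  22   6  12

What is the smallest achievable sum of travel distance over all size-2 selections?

Open {W5, W6}.
  A→W6 2, B→W5 3, C→W6 6, D→W6 12  ⇒ total 23.
Compare {W1, W5}: total 26.
Compare {W4, W6}: total 31.
No size-2 selection does better; minimum is 23.

23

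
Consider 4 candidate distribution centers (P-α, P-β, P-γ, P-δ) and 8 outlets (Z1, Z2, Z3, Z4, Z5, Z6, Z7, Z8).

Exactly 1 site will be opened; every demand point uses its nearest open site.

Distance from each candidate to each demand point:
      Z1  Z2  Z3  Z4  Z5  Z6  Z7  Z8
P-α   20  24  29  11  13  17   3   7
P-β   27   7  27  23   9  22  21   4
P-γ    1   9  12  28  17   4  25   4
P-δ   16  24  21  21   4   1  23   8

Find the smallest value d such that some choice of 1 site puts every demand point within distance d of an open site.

24

Open {P-δ}.
  Farthest demand point is Z2 at distance 24 (to P-δ); all others are ≤ 24.
With {P-β} the worst case is 27.
With {P-γ} the worst case is 28.
No size-1 selection achieves below 24.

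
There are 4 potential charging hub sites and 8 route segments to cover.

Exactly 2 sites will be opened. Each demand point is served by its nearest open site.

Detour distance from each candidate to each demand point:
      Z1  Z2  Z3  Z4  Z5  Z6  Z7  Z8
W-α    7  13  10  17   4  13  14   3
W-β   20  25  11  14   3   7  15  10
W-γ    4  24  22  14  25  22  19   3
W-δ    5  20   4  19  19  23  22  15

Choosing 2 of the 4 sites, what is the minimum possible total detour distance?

71

Open {W-α, W-β}.
  Z1→W-α 7, Z2→W-α 13, Z3→W-α 10, Z4→W-β 14, Z5→W-β 3, Z6→W-β 7, Z7→W-α 14, Z8→W-α 3  ⇒ total 71.
Compare {W-α, W-δ}: total 73.
Compare {W-α, W-γ}: total 75.
No size-2 selection does better; minimum is 71.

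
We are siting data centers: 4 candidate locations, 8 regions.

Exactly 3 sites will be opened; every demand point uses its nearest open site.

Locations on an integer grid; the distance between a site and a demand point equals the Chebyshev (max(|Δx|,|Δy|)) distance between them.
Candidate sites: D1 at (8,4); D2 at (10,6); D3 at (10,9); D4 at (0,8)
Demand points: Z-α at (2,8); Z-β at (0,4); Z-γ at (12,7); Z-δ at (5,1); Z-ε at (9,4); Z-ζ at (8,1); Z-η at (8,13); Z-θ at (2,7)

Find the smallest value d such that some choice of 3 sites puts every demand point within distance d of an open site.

Open {D1, D3, D4}.
  Farthest demand point is Z-β at distance 4 (to D4); all others are ≤ 4.
With {D2, D3, D4} the worst case is 5.
With {D1, D2, D4} the worst case is 7.
No size-3 selection achieves below 4.

4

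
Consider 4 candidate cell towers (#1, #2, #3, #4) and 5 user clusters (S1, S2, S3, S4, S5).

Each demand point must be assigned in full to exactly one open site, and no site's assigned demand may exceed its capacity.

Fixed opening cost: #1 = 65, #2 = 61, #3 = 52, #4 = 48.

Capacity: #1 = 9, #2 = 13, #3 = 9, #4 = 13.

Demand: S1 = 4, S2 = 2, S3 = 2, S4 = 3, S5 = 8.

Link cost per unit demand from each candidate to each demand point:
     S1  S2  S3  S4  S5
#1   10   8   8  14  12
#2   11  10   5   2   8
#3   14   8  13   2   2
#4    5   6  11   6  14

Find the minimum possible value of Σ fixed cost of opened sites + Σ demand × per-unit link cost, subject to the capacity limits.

188

Open {#3, #4}; cheapest assignment that respects the capacities:
  #3 (cap 9, load 8): S5 — cost 8×2 = 16
  #4 (cap 13, load 11): S1, S2, S3, S4 — cost 4×5 + 2×6 + 2×11 + 3×6 = 72
  Shipping 88, fixed 100 → total 188.
  Any other capacity-feasible assignment to {#3, #4} ships for at least 88.
Compare {#2, #3}: its best feasible assignment gives total 209.
Compare {#2, #4}: its best feasible assignment gives total 221.
Every other set of open sites that can feasibly serve all demand totals ≥ 209 even under its best assignment. Minimum: 188.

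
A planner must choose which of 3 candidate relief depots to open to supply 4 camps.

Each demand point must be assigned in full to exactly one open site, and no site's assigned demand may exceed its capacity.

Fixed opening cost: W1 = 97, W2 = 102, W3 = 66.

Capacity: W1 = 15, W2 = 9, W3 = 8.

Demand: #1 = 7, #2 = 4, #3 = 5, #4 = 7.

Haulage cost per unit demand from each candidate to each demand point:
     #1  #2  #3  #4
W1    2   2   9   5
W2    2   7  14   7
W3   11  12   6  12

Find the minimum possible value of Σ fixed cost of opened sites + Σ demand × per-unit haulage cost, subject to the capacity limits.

346

Open {W1, W2}; cheapest assignment that respects the capacities:
  W1 (cap 15, load 14): #1, #4 — cost 7×2 + 7×5 = 49
  W2 (cap 9, load 9): #2, #3 — cost 4×7 + 5×14 = 98
  Shipping 147, fixed 199 → total 346.
  Any other capacity-feasible assignment to {W1, W2} ships for at least 147.
Compare {W1, W2, W3}: its best feasible assignment gives total 352.
Every other set of open sites that can feasibly serve all demand totals ≥ 352 even under its best assignment. Minimum: 346.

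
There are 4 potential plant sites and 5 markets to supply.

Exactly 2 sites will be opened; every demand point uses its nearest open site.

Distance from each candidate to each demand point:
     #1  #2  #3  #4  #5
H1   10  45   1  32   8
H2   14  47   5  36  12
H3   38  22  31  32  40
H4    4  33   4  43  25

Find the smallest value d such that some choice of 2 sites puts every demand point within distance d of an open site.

32

Open {H1, H3}.
  Farthest demand point is #4 at distance 32 (to H1); all others are ≤ 32.
With {H2, H3} the worst case is 32.
With {H3, H4} the worst case is 32.
No size-2 selection achieves below 32.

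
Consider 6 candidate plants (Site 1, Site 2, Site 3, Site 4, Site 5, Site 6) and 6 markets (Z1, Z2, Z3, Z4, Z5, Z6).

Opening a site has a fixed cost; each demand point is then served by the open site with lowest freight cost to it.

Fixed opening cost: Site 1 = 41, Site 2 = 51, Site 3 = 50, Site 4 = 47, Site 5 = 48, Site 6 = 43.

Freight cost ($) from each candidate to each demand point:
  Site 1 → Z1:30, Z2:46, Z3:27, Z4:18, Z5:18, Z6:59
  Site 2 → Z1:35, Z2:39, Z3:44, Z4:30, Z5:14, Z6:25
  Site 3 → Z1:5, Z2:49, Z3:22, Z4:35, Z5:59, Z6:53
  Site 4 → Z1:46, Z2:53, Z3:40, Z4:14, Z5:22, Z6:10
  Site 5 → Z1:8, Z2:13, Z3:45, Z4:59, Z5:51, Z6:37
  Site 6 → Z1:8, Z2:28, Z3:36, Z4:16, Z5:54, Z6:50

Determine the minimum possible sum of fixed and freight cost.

Open {Site 4, Site 5}: assign each demand point to its cheapest open site.
  Z1→Site 5 8, Z2→Site 5 13, Z3→Site 4 40, Z4→Site 4 14, Z5→Site 4 22, Z6→Site 4 10
  freight cost 107, fixed 95 → total 202.
Compare {Site 4, Site 6}: freight cost 118 + fixed 90 = 208.
Compare {Site 1, Site 5}: freight cost 121 + fixed 89 = 210.
Compare {Site 3, Site 4}: freight cost 122 + fixed 97 = 219.
All other subsets cost ≥ 208. Minimum total cost: 202.

202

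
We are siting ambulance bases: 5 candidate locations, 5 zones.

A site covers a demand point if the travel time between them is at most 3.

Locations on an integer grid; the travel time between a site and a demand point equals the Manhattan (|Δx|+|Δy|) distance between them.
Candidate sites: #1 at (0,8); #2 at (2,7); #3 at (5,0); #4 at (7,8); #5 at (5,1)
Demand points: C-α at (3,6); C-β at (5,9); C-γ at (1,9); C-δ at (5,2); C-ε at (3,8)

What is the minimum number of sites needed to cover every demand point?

3

Coverage sets (demand points within 3 of each site):
  #1: {C-γ, C-ε}
  #2: {C-α, C-γ, C-ε}
  #3: {C-δ}
  #4: {C-β}
  #5: {C-δ}
No 2 sites suffice: every size-2 union leaves at least one demand point uncovered.
But {#2, #3, #4} covers everything, so the minimum is 3.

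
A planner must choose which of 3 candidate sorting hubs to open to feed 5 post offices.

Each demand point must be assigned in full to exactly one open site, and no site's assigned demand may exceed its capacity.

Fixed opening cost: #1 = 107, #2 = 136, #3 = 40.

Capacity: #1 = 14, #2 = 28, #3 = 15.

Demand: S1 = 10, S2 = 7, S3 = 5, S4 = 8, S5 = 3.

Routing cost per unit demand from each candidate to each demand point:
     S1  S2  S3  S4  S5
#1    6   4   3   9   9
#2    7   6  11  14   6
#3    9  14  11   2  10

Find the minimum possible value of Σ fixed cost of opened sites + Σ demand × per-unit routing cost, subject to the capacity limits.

Open {#2, #3}; cheapest assignment that respects the capacities:
  #2 (cap 28, load 25): S1, S2, S3, S5 — cost 10×7 + 7×6 + 5×11 + 3×6 = 185
  #3 (cap 15, load 8): S4 — cost 8×2 = 16
  Shipping 201, fixed 176 → total 377.
  Any other capacity-feasible assignment to {#2, #3} ships for at least 201.
Compare {#1, #2, #3}: its best feasible assignment gives total 430.
Compare {#1, #2}: its best feasible assignment gives total 460.
Every other set of open sites that can feasibly serve all demand totals ≥ 430 even under its best assignment. Minimum: 377.

377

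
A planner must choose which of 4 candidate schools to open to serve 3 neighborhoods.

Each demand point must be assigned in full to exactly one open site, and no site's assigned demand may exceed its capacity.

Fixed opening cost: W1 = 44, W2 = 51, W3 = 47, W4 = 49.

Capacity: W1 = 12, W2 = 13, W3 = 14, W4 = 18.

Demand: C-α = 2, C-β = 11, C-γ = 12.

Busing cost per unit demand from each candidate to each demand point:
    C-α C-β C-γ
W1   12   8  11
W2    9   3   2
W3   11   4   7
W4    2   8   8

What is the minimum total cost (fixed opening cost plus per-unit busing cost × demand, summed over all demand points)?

Open {W2, W3}; cheapest assignment that respects the capacities:
  W2 (cap 13, load 12): C-γ — cost 12×2 = 24
  W3 (cap 14, load 13): C-α, C-β — cost 2×11 + 11×4 = 66
  Shipping 90, fixed 98 → total 188.
  Any other capacity-feasible assignment to {W2, W3} ships for at least 90.
Compare {W2, W4}: its best feasible assignment gives total 216.
Compare {W2, W3, W4}: its best feasible assignment gives total 219.
Every other set of open sites that can feasibly serve all demand totals ≥ 216 even under its best assignment. Minimum: 188.

188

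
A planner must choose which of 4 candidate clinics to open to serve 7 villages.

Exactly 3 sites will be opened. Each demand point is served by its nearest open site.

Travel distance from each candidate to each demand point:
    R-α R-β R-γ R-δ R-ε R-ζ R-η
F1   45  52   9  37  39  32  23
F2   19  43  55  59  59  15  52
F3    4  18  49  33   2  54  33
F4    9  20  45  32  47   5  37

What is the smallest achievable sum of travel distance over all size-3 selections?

Open {F1, F3, F4}.
  R-α→F3 4, R-β→F3 18, R-γ→F1 9, R-δ→F4 32, R-ε→F3 2, R-ζ→F4 5, R-η→F1 23  ⇒ total 93.
Compare {F1, F2, F3}: total 104.
Compare {F1, F2, F4}: total 137.
No size-3 selection does better; minimum is 93.

93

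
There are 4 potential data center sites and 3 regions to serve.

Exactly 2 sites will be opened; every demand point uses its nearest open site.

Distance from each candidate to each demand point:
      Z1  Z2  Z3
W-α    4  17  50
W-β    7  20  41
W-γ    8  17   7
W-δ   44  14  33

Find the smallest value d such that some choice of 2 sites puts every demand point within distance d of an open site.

Open {W-γ, W-δ}.
  Farthest demand point is Z2 at distance 14 (to W-δ); all others are ≤ 14.
With {W-α, W-γ} the worst case is 17.
With {W-β, W-γ} the worst case is 17.
No size-2 selection achieves below 14.

14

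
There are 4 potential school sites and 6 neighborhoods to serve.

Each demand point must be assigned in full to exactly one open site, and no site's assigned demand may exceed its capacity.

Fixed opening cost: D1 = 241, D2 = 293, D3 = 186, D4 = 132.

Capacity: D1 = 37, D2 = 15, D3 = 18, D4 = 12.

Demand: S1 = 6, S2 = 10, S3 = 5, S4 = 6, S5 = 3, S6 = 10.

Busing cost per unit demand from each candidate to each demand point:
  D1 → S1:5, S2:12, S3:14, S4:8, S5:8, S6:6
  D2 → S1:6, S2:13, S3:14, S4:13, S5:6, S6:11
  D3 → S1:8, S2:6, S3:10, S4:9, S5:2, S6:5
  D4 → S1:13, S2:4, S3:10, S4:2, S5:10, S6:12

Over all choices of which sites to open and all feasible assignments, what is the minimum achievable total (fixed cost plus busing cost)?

Open {D1, D4}; cheapest assignment that respects the capacities:
  D1 (cap 37, load 30): S1, S3, S4, S5, S6 — cost 6×5 + 5×14 + 6×8 + 3×8 + 10×6 = 232
  D4 (cap 12, load 10): S2 — cost 10×4 = 40
  Shipping 272, fixed 373 → total 645.
  Any other capacity-feasible assignment to {D1, D4} ships for at least 272.
Compare {D1, D3}: its best feasible assignment gives total 681.
Compare {D1, D3, D4}: its best feasible assignment gives total 777.
Every other set of open sites that can feasibly serve all demand totals ≥ 681 even under its best assignment. Minimum: 645.

645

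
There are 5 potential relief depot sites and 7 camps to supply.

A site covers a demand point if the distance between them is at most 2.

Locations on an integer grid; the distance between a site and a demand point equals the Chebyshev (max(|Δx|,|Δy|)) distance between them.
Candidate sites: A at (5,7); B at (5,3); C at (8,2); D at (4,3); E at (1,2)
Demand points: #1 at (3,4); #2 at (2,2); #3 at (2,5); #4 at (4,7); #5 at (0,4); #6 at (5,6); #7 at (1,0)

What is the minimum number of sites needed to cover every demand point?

Coverage sets (demand points within 2 of each site):
  A: {#4, #6}
  B: {#1}
  C: {}
  D: {#1, #2, #3}
  E: {#1, #2, #5, #7}
No 2 sites suffice: every size-2 union leaves at least one demand point uncovered.
But {A, D, E} covers everything, so the minimum is 3.

3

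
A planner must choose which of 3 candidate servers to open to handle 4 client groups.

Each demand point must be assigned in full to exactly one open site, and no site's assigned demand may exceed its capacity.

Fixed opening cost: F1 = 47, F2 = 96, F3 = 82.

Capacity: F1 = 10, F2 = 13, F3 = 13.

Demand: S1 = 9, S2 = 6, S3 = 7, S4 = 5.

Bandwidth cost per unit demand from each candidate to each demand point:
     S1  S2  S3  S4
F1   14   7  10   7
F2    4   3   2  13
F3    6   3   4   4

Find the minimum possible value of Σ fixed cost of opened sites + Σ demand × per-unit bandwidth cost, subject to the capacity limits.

Open {F1, F2, F3}; cheapest assignment that respects the capacities:
  F1 (cap 10, load 5): S4 — cost 5×7 = 35
  F2 (cap 13, load 9): S1 — cost 9×4 = 36
  F3 (cap 13, load 13): S2, S3 — cost 6×3 + 7×4 = 46
  Shipping 117, fixed 225 → total 342.
  Any other capacity-feasible assignment to {F1, F2, F3} ships for at least 117.
Total demand is 27 and no other set of sites has combined capacity ≥ 27, so {F1, F2, F3} is the only feasible choice of open sites. Minimum: 342.

342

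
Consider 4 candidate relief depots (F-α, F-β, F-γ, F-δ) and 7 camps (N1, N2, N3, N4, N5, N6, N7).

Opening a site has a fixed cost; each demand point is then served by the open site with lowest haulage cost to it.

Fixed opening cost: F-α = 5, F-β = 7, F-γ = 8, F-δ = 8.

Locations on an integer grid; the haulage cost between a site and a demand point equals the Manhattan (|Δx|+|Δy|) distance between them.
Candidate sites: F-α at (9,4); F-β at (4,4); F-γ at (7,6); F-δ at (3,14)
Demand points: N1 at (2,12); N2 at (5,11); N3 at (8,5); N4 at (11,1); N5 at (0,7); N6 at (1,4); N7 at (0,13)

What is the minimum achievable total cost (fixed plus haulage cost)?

49

Open {F-α, F-β, F-δ}: assign each demand point to its cheapest open site.
  N1→F-δ 3, N2→F-δ 5, N3→F-α 2, N4→F-α 5, N5→F-β 7, N6→F-β 3, N7→F-δ 4
  haulage cost 29, fixed 20 → total 49.
Compare {F-α, F-δ}: haulage cost 37 + fixed 13 = 50.
Compare {F-β, F-δ}: haulage cost 37 + fixed 15 = 52.
Compare {F-γ, F-δ}: haulage cost 39 + fixed 16 = 55.
All other subsets cost ≥ 50. Minimum total cost: 49.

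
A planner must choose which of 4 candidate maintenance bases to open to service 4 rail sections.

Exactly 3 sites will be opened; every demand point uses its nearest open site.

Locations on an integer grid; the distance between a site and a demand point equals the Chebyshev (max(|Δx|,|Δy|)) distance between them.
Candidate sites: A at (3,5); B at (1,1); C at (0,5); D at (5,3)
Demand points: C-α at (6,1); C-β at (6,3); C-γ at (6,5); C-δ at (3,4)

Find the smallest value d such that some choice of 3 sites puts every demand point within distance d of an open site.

2

Open {A, B, D}.
  Farthest demand point is C-α at distance 2 (to D); all others are ≤ 2.
With {A, C, D} the worst case is 2.
With {B, C, D} the worst case is 2.
No size-3 selection achieves below 2.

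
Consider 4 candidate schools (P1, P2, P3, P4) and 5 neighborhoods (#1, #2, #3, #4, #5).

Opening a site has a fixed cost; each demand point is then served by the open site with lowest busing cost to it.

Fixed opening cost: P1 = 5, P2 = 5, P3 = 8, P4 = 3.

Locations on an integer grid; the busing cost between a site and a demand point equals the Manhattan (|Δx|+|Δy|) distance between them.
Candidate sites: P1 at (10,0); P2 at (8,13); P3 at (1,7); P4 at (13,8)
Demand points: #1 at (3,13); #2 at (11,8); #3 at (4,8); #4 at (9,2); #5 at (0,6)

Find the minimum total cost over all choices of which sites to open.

Open {P1, P3, P4}: assign each demand point to its cheapest open site.
  #1→P3 8, #2→P4 2, #3→P3 4, #4→P1 3, #5→P3 2
  busing cost 19, fixed 16 → total 35.
Compare {P3, P4}: busing cost 26 + fixed 11 = 37.
Compare {P1, P2, P3, P4}: busing cost 16 + fixed 21 = 37.
Compare {P1, P3}: busing cost 26 + fixed 13 = 39.
All other subsets cost ≥ 37. Minimum total cost: 35.

35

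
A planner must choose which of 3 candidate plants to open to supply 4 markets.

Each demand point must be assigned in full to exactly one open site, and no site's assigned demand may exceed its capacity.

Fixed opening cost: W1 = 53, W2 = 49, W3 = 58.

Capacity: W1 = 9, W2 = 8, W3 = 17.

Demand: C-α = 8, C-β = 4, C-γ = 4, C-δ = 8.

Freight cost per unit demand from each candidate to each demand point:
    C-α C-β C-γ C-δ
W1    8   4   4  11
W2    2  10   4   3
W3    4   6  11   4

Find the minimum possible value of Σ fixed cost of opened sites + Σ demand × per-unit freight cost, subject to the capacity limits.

Open {W1, W3}; cheapest assignment that respects the capacities:
  W1 (cap 9, load 8): C-β, C-γ — cost 4×4 + 4×4 = 32
  W3 (cap 17, load 16): C-α, C-δ — cost 8×4 + 8×4 = 64
  Shipping 96, fixed 111 → total 207.
  Any other capacity-feasible assignment to {W1, W3} ships for at least 96.
Compare {W2, W3}: its best feasible assignment gives total 223.
Compare {W1, W2, W3}: its best feasible assignment gives total 240.
Every other set of open sites that can feasibly serve all demand totals ≥ 223 even under its best assignment. Minimum: 207.

207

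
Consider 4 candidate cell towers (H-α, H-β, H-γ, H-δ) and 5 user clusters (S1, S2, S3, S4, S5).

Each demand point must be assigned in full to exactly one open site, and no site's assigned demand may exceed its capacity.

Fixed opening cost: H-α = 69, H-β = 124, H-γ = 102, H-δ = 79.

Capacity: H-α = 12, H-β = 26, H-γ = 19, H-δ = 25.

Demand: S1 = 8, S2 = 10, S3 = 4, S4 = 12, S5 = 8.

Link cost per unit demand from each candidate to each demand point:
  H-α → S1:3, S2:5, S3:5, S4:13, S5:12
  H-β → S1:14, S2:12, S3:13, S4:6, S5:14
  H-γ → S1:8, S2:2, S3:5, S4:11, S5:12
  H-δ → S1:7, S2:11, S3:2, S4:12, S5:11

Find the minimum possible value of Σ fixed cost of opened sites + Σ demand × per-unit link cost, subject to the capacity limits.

505

Open {H-γ, H-δ}; cheapest assignment that respects the capacities:
  H-γ (cap 19, load 18): S2, S5 — cost 10×2 + 8×12 = 116
  H-δ (cap 25, load 24): S1, S3, S4 — cost 8×7 + 4×2 + 12×12 = 208
  Shipping 324, fixed 181 → total 505.
  Any other capacity-feasible assignment to {H-γ, H-δ} ships for at least 324.
Compare {H-α, H-β, H-γ}: its best feasible assignment gives total 527.
Compare {H-α, H-γ, H-δ}: its best feasible assignment gives total 534.
Every other set of open sites that can feasibly serve all demand totals ≥ 527 even under its best assignment. Minimum: 505.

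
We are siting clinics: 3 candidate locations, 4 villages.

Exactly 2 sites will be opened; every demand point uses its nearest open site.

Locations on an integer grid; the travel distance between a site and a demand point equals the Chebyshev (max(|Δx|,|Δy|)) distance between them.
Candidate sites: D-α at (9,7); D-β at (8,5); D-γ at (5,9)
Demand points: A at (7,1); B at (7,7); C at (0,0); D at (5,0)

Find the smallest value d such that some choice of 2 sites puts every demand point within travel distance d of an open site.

8

Open {D-α, D-β}.
  Farthest demand point is C at travel distance 8 (to D-β); all others are ≤ 8.
With {D-β, D-γ} the worst case is 8.
With {D-α, D-γ} the worst case is 9.
No size-2 selection achieves below 8.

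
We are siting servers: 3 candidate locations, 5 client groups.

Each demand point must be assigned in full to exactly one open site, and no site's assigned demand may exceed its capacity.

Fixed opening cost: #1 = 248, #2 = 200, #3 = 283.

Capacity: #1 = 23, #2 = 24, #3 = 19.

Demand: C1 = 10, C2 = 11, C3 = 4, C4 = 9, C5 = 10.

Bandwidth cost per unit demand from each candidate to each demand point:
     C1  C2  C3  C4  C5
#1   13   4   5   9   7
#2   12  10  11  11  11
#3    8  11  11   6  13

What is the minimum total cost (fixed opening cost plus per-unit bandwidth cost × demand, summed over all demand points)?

Open {#1, #2}; cheapest assignment that respects the capacities:
  #1 (cap 23, load 21): C2, C5 — cost 11×4 + 10×7 = 114
  #2 (cap 24, load 23): C1, C3, C4 — cost 10×12 + 4×11 + 9×11 = 263
  Shipping 377, fixed 448 → total 825.
  Any other capacity-feasible assignment to {#1, #2} ships for at least 377.
Compare {#1, #2, #3}: its best feasible assignment gives total 1023.
Every other set of open sites that can feasibly serve all demand totals ≥ 1023 even under its best assignment. Minimum: 825.

825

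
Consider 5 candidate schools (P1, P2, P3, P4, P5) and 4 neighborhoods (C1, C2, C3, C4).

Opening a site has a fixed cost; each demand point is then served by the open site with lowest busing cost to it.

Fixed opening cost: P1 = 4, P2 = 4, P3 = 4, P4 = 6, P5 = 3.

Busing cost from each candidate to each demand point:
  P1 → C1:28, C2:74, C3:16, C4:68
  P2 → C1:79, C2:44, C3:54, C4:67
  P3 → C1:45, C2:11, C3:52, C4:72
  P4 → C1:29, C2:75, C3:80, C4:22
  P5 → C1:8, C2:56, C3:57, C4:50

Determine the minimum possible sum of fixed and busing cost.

Open {P1, P3, P4, P5}: assign each demand point to its cheapest open site.
  C1→P5 8, C2→P3 11, C3→P1 16, C4→P4 22
  busing cost 57, fixed 17 → total 74.
Compare {P1, P2, P3, P4, P5}: busing cost 57 + fixed 21 = 78.
Compare {P1, P3, P4}: busing cost 77 + fixed 14 = 91.
Compare {P1, P2, P3, P4}: busing cost 77 + fixed 18 = 95.
All other subsets cost ≥ 78. Minimum total cost: 74.

74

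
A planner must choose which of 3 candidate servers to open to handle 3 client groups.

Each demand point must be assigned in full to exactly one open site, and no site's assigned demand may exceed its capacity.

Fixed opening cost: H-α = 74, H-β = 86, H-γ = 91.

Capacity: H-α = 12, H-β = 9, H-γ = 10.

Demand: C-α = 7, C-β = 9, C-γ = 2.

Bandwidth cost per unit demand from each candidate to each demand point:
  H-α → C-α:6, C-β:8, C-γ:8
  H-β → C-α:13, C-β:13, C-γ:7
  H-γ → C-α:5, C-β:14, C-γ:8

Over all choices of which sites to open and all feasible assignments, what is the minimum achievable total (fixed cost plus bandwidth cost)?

288

Open {H-α, H-γ}; cheapest assignment that respects the capacities:
  H-α (cap 12, load 11): C-β, C-γ — cost 9×8 + 2×8 = 88
  H-γ (cap 10, load 7): C-α — cost 7×5 = 35
  Shipping 123, fixed 165 → total 288.
  Any other capacity-feasible assignment to {H-α, H-γ} ships for at least 123.
Compare {H-α, H-β}: its best feasible assignment gives total 335.
Compare {H-β, H-γ}: its best feasible assignment gives total 345.
Every other set of open sites that can feasibly serve all demand totals ≥ 335 even under its best assignment. Minimum: 288.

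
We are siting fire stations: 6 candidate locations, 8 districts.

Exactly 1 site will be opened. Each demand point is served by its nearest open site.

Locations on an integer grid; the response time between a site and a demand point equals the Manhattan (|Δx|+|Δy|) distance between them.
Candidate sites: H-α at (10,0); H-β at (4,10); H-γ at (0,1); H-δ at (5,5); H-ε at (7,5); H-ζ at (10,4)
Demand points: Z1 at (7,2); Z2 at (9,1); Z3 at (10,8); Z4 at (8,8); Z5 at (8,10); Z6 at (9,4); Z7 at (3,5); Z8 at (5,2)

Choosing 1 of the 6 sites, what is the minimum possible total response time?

Open {H-ε}.
  Z1→H-ε 3, Z2→H-ε 6, Z3→H-ε 6, Z4→H-ε 4, Z5→H-ε 6, Z6→H-ε 3, Z7→H-ε 4, Z8→H-ε 5  ⇒ total 37.
Compare {H-ζ}: total 43.
Compare {H-δ}: total 45.
No size-1 selection does better; minimum is 37.

37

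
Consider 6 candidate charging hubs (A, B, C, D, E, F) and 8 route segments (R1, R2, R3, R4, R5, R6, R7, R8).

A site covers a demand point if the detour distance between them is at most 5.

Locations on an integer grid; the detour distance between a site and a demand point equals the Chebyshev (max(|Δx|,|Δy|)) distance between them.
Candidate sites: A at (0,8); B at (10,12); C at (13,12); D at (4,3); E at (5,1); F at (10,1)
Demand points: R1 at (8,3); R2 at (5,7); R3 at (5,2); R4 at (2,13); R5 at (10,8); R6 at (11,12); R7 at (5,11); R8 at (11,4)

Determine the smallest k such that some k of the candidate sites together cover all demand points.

Coverage sets (demand points within 5 of each site):
  A: {R2, R4, R7}
  B: {R2, R5, R6, R7}
  C: {R5, R6}
  D: {R1, R2, R3}
  E: {R1, R3}
  F: {R1, R3, R8}
No 2 sites suffice: every size-2 union leaves at least one demand point uncovered.
But {A, B, F} covers everything, so the minimum is 3.

3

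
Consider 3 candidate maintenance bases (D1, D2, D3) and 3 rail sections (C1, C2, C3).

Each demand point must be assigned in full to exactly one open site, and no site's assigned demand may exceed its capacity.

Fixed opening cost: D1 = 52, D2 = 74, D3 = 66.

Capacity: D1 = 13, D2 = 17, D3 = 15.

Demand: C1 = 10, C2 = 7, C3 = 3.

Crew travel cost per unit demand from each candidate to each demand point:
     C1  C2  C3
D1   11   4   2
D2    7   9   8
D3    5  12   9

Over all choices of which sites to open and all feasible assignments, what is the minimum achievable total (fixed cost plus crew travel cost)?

Open {D1, D3}; cheapest assignment that respects the capacities:
  D1 (cap 13, load 10): C2, C3 — cost 7×4 + 3×2 = 34
  D3 (cap 15, load 10): C1 — cost 10×5 = 50
  Shipping 84, fixed 118 → total 202.
  Any other capacity-feasible assignment to {D1, D3} ships for at least 84.
Compare {D1, D2}: its best feasible assignment gives total 230.
Compare {D1, D2, D3}: its best feasible assignment gives total 276.
Every other set of open sites that can feasibly serve all demand totals ≥ 230 even under its best assignment. Minimum: 202.

202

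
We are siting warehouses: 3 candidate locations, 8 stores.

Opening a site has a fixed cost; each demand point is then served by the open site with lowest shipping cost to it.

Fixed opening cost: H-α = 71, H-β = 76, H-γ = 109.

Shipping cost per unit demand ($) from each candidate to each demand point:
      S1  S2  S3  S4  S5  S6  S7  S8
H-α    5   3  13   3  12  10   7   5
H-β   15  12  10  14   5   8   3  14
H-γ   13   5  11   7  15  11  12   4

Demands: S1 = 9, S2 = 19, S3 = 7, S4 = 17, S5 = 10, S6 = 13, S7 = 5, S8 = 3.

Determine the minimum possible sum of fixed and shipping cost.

Open {H-α, H-β}: assign each demand point to its cheapest open site.
  S1→H-α 9×5=45, S2→H-α 19×3=57, S3→H-β 7×10=70, S4→H-α 17×3=51, S5→H-β 10×5=50, S6→H-β 13×8=104, S7→H-β 5×3=15, S8→H-α 3×5=15
  shipping cost 407, fixed 147 → total 554.
Compare {H-α}: shipping cost 544 + fixed 71 = 615.
Compare {H-α, H-β, H-γ}: shipping cost 404 + fixed 256 = 660.
Compare {H-α, H-γ}: shipping cost 527 + fixed 180 = 707.
All other subsets cost ≥ 615. Minimum total cost: 554.

554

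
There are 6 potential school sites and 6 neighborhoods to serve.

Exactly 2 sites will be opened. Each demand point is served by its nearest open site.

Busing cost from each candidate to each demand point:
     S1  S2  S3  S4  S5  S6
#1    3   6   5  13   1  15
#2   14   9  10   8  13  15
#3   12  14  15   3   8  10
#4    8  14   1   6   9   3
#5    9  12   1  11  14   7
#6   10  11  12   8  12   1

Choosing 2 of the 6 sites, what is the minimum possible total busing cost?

20

Open {#1, #4}.
  S1→#1 3, S2→#1 6, S3→#4 1, S4→#4 6, S5→#1 1, S6→#4 3  ⇒ total 20.
Compare {#1, #6}: total 24.
Compare {#1, #3}: total 28.
No size-2 selection does better; minimum is 20.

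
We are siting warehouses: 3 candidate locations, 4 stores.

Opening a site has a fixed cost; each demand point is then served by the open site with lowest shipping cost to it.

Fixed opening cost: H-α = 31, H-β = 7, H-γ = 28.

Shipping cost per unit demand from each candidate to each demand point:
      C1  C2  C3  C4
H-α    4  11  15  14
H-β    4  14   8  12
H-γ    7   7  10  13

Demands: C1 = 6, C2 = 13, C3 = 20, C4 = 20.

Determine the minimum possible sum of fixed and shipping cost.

550

Open {H-β, H-γ}: assign each demand point to its cheapest open site.
  C1→H-β 6×4=24, C2→H-γ 13×7=91, C3→H-β 20×8=160, C4→H-β 20×12=240
  shipping cost 515, fixed 35 → total 550.
Compare {H-α, H-β, H-γ}: shipping cost 515 + fixed 66 = 581.
Compare {H-α, H-β}: shipping cost 567 + fixed 38 = 605.
Compare {H-β}: shipping cost 606 + fixed 7 = 613.
All other subsets cost ≥ 581. Minimum total cost: 550.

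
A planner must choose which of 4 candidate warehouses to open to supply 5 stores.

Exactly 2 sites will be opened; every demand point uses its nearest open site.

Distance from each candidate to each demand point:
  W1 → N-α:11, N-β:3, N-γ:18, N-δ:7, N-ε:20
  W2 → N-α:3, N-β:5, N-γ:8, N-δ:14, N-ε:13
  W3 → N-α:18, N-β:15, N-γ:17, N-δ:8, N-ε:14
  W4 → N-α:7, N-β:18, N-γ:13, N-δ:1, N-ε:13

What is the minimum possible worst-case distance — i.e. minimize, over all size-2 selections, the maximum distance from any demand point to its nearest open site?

Open {W1, W2}.
  Farthest demand point is N-ε at distance 13 (to W2); all others are ≤ 13.
With {W1, W4} the worst case is 13.
With {W2, W3} the worst case is 13.
No size-2 selection achieves below 13.

13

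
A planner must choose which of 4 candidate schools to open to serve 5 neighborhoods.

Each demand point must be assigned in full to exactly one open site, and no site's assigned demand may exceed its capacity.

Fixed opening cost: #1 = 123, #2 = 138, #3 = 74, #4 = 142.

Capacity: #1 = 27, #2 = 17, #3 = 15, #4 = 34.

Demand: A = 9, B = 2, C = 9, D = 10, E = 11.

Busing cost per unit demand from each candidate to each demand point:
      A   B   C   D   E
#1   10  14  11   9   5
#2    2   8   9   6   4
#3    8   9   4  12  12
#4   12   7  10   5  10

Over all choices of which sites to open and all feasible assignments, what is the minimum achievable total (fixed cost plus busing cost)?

Open {#3, #4}; cheapest assignment that respects the capacities:
  #3 (cap 15, load 9): C — cost 9×4 = 36
  #4 (cap 34, load 32): A, B, D, E — cost 9×12 + 2×7 + 10×5 + 11×10 = 282
  Shipping 318, fixed 216 → total 534.
  Any other capacity-feasible assignment to {#3, #4} ships for at least 318.
Compare {#1, #2, #3}: its best feasible assignment gives total 550.
Compare {#2, #4}: its best feasible assignment gives total 562.
Every other set of open sites that can feasibly serve all demand totals ≥ 550 even under its best assignment. Minimum: 534.

534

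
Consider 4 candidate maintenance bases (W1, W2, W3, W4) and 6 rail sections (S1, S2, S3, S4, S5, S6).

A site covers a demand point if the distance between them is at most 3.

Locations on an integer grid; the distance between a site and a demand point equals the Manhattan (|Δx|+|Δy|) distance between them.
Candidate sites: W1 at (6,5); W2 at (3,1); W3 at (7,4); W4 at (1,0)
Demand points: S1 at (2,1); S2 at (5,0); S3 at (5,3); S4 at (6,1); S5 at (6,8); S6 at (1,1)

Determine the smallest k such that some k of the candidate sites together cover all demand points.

Coverage sets (demand points within 3 of each site):
  W1: {S3, S5}
  W2: {S1, S2, S4, S6}
  W3: {S3}
  W4: {S1, S6}
No single site covers all 6 demand points.
But {W1, W2} covers everything, so the minimum is 2.

2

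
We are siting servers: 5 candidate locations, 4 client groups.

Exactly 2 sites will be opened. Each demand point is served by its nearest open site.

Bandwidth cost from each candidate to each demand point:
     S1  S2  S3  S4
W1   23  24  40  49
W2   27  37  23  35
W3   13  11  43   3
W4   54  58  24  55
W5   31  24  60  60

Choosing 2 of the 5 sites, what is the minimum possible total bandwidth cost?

50

Open {W2, W3}.
  S1→W3 13, S2→W3 11, S3→W2 23, S4→W3 3  ⇒ total 50.
Compare {W3, W4}: total 51.
Compare {W1, W3}: total 67.
No size-2 selection does better; minimum is 50.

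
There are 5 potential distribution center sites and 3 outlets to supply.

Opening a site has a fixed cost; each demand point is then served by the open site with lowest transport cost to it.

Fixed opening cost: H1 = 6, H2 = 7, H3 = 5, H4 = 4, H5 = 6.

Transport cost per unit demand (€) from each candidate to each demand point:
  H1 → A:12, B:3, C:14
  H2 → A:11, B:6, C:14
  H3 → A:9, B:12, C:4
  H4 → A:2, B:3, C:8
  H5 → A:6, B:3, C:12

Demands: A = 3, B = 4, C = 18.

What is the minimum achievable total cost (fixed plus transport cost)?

99

Open {H3, H4}: assign each demand point to its cheapest open site.
  A→H4 3×2=6, B→H4 4×3=12, C→H3 18×4=72
  transport cost 90, fixed 9 → total 99.
Compare {H1, H3, H4}: transport cost 90 + fixed 15 = 105.
Compare {H3, H4, H5}: transport cost 90 + fixed 15 = 105.
Compare {H2, H3, H4}: transport cost 90 + fixed 16 = 106.
All other subsets cost ≥ 105. Minimum total cost: 99.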